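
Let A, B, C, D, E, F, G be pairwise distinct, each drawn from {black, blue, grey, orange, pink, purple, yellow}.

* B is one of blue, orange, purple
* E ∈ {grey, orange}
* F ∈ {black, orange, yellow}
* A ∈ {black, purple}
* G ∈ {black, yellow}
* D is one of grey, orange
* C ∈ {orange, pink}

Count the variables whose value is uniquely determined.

Among the 7 variables, blue fits only B (and all 7 values in {black, blue, grey, orange, pink, purple, yellow} must be used), so B = blue.
The 6 still-open variables together cover exactly {black, grey, orange, pink, purple, yellow} — 6 values for 6 variables — and pink appears only in C's list, so C = pink.
Among the 5 still-open variables, purple fits only A (and all 5 values in {black, grey, orange, purple, yellow} must be used), so A = purple.
D and E between them cover only {grey, orange} — a naked pair. Remove those values from F.
Determined: A=purple, B=blue, C=pink. The other variables each still have more than one consistent value. That makes 3.

3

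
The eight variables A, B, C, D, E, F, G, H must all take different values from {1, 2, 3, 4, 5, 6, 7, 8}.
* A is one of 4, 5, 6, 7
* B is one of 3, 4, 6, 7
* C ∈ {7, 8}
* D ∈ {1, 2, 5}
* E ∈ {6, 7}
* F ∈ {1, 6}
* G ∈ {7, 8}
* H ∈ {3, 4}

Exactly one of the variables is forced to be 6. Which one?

Among the 8 variables, 2 fits only D (and all 8 values in {1, 2, 3, 4, 5, 6, 7, 8} must be used), so D = 2.
The 7 still-open variables draw from only 7 values {1, 3, 4, 5, 6, 7, 8}, so each is used; only F can be 1, hence F = 1.
The 6 still-open variables draw from only 6 values {3, 4, 5, 6, 7, 8}, so each is used; only A can be 5, hence A = 5.
The 2 variables C and G are confined to {7, 8}, which locks those values in; drop them from B, E.
So 6 goes to E.

E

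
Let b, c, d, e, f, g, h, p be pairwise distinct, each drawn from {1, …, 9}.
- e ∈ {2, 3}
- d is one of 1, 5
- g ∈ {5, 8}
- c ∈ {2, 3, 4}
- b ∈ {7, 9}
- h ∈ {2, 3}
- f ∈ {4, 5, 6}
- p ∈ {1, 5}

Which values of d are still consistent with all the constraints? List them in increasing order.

1, 5

The 2 variables d and p are confined to {1, 5}, which locks those values in; drop them from f, g.
g's domain is down to {8}, so g = 8.
e and h between them cover only {2, 3} — a naked pair. Remove those values from c.
c must be 4 (only option left). Remove 4 from f.
f must be 6 (only option left).
No further eliminations apply; d can still be any of 1, 5.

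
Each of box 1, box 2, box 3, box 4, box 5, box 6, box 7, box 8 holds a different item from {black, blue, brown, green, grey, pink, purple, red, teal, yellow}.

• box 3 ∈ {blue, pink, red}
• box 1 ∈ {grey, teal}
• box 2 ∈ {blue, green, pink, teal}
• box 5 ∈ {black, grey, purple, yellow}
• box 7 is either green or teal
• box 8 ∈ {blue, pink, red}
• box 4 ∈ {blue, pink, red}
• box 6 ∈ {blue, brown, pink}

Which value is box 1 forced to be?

grey

box 3, box 4, box 8 share exactly the 3 values {blue, pink, red}; by pigeonhole those values go to them, so strike blue, pink, red from box 2, box 6.
box 6 must be brown (only option left).
The 2 variables box 2 and box 7 are confined to {green, teal}, which locks those values in; drop them from box 1.
So box 1 = grey.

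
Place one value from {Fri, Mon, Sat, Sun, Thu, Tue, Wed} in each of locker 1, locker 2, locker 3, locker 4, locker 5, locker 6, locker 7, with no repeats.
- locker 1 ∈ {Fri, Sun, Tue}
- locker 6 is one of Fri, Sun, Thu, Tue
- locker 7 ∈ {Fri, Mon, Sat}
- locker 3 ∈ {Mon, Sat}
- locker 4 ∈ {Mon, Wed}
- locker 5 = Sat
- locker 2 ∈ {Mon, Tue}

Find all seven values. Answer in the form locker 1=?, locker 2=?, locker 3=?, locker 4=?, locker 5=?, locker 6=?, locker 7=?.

locker 5 must be Sat (only option left). Eliminate Sat elsewhere: locker 3, locker 7.
That leaves locker 3 = Mon. Remove Mon from locker 2, locker 4, locker 7.
locker 4's domain is down to {Wed}, so locker 4 = Wed.
locker 7 has just one choice, so locker 7 = Fri. Eliminate Fri elsewhere: locker 1, locker 6.
locker 2 must be Tue (only option left). Eliminate Tue elsewhere: locker 1, locker 6.
locker 1 has just one choice, so locker 1 = Sun. Strike Sun from locker 6.
locker 6 must be Thu (only option left).

locker 1=Sun, locker 2=Tue, locker 3=Mon, locker 4=Wed, locker 5=Sat, locker 6=Thu, locker 7=Fri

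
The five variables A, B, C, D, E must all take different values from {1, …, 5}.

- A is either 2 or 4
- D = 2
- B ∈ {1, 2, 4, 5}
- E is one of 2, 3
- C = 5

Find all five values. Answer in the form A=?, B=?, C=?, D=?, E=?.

C must be 5 (only option left). Eliminate 5 elsewhere: B.
That leaves D = 2. So A, B, E can't be 2.
E has just one choice, so E = 3.
A must be 4 (only option left). Remove 4 from B.
That leaves B = 1.

A=4, B=1, C=5, D=2, E=3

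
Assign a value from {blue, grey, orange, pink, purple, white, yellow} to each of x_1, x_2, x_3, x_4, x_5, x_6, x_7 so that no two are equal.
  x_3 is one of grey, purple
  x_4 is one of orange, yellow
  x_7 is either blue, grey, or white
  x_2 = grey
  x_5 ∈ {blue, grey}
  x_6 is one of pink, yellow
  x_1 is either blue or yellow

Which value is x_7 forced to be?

white

x_2's domain is down to {grey}, so x_2 = grey. Eliminate grey elsewhere: x_3, x_5, x_7.
x_3 must be purple (only option left).
x_5 must be blue (only option left). Eliminate blue elsewhere: x_1, x_7.
So x_7 = white.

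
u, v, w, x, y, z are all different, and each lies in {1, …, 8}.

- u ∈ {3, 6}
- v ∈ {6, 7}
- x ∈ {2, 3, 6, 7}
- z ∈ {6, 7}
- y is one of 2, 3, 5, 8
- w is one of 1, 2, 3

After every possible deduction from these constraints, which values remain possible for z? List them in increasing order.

The 2 variables v and z are confined to {6, 7}, which locks those values in; drop them from u, x.
u has just one choice, so u = 3. Strike 3 from w, x, y.
That leaves x = 2. Eliminate 2 elsewhere: w, y.
w's domain is down to {1}, so w = 1.
No further eliminations apply; z can still be any of 6, 7.

6, 7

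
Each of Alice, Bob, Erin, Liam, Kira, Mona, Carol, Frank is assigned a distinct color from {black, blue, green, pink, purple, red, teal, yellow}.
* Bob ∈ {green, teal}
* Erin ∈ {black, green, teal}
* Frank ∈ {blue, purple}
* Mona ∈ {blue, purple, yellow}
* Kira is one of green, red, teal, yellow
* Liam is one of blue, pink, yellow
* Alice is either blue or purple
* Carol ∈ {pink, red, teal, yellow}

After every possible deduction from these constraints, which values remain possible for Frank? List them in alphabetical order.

blue, purple

Among the 8 variables, black fits only Erin (and all 8 values in {black, blue, green, pink, purple, red, teal, yellow} must be used), so Erin = black.
Alice and Frank share exactly the 2 values {blue, purple}; by pigeonhole those values go to them, so strike blue, purple from Liam, Mona.
Mona has just one choice, so Mona = yellow. Eliminate yellow elsewhere: Liam, Kira, Carol.
Liam's domain is down to {pink}, so Liam = pink. So Carol can't be pink.
No further eliminations apply; Frank can still be any of blue, purple.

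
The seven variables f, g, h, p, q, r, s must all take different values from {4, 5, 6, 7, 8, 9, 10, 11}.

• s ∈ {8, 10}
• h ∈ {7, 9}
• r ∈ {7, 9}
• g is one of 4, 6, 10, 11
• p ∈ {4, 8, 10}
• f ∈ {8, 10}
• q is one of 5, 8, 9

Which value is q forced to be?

5

f and s share exactly the 2 values {8, 10}; by pigeonhole those values go to them, so strike 8, 10 from g, p, q.
p's domain is down to {4}, so p = 4. Eliminate 4 elsewhere: g.
h and r between them cover only {7, 9} — a naked pair. Remove those values from q.
So q = 5.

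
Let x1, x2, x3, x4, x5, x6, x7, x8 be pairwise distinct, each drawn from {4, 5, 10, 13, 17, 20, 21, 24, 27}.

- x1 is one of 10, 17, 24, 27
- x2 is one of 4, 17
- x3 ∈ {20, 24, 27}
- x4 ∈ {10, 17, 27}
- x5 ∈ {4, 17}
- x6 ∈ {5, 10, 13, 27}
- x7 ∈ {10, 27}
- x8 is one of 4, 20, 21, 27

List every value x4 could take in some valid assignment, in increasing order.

x2 and x5 share exactly the 2 values {4, 17}; by pigeonhole those values go to them, so strike 4, 17 from x1, x4, x8.
x4 and x7 between them cover only {10, 27} — a naked pair. Remove those values from x1, x3, x6, x8.
x1 must be 24 (only option left). Strike 24 from x3.
x3 must be 20 (only option left). Remove 20 from x8.
x8 has just one choice, so x8 = 21.
No further eliminations apply; x4 can still be any of 10, 27.

10, 27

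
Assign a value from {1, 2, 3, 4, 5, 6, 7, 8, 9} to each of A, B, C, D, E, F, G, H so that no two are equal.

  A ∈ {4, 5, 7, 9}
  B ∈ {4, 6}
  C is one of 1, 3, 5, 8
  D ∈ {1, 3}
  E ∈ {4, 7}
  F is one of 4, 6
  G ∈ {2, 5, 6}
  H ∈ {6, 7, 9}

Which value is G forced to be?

The 2 variables B and F are confined to {4, 6}, which locks those values in; drop them from A, E, G, H.
E has just one choice, so E = 7. Eliminate 7 elsewhere: A, H.
H has just one choice, so H = 9. Eliminate 9 elsewhere: A.
A's domain is down to {5}, so A = 5. Eliminate 5 elsewhere: C, G.
So G = 2.

2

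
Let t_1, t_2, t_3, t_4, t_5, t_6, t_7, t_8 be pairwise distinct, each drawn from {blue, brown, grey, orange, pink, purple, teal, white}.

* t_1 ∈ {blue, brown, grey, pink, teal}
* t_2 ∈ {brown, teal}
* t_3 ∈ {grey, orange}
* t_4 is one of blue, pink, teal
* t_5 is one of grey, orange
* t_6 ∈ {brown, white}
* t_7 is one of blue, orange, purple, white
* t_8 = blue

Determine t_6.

t_8 must be blue (only option left). Remove blue from t_1, t_4, t_7.
The 7 still-open variables together cover exactly {brown, grey, orange, pink, purple, teal, white} — 7 values for 7 variables — and purple appears only in t_7's list, so t_7 = purple.
The 6 still-open variables together cover exactly {brown, grey, orange, pink, teal, white} — 6 values for 6 variables — and white appears only in t_6's list, so t_6 = white.

white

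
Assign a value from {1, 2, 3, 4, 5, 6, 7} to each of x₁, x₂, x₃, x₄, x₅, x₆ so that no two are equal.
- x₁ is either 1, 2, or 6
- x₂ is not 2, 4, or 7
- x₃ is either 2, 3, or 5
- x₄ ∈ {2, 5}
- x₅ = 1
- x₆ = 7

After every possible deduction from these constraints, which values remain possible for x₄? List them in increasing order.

2, 5

x₅ must be 1 (only option left). Eliminate 1 elsewhere: x₁, x₂.
x₆ has just one choice, so x₆ = 7.
No further eliminations apply; x₄ can still be any of 2, 5.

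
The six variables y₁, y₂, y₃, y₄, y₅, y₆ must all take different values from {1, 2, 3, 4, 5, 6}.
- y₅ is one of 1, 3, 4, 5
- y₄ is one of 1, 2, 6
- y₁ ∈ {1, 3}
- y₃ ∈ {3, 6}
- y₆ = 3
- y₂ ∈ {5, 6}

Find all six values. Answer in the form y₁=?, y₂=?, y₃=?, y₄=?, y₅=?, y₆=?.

y₆ must be 3 (only option left). Strike 3 from y₁, y₃, y₅.
That leaves y₁ = 1. So y₄, y₅ can't be 1.
y₃ has just one choice, so y₃ = 6. Remove 6 from y₂, y₄.
y₄ must be 2 (only option left).
That leaves y₂ = 5. Eliminate 5 elsewhere: y₅.
That leaves y₅ = 4.

y₁=1, y₂=5, y₃=6, y₄=2, y₅=4, y₆=3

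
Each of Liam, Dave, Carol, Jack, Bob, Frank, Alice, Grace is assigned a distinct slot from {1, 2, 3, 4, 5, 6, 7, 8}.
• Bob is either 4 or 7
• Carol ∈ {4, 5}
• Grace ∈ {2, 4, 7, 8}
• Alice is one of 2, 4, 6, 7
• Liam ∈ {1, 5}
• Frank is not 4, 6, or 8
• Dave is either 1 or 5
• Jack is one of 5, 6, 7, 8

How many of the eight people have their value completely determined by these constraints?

3

Among the 8 variables, 3 fits only Frank (and all 8 values in {1, 2, 3, 4, 5, 6, 7, 8} must be used), so Frank = 3.
Liam and Dave share exactly the 2 values {1, 5}; by pigeonhole those values go to them, so strike 1, 5 from Carol, Jack.
Carol must be 4 (only option left). So Bob, Alice, Grace can't be 4.
Bob's domain is down to {7}, so Bob = 7. Eliminate 7 elsewhere: Jack, Alice, Grace.
Determined: Carol=4, Bob=7, Frank=3. The other people each still have more than one consistent value. That makes 3.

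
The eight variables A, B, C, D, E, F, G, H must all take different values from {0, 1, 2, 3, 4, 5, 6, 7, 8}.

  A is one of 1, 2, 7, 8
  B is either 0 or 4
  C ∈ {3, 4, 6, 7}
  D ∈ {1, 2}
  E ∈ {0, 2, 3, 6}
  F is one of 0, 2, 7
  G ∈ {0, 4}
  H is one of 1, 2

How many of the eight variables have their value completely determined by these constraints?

Among the 8 variables, 8 fits only A (and all 8 values in {0, 1, 2, 3, 4, 6, 7, 8} must be used), so A = 8.
The 2 variables B and G are confined to {0, 4}, which locks those values in; drop them from C, E, F.
The 2 variables D and H are confined to {1, 2}, which locks those values in; drop them from E, F.
F has just one choice, so F = 7. Strike 7 from C.
Determined: A=8, F=7. The other variables each still have more than one consistent value. That makes 2.

2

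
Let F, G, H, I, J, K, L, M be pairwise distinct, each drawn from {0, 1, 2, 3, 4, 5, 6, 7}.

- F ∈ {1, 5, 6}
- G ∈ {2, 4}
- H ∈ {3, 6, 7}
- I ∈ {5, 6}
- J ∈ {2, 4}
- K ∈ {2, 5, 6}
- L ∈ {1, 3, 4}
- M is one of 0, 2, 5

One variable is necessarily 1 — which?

F

The 8 variables together cover exactly {0, 1, 2, 3, 4, 5, 6, 7} — 8 values for 8 variables — and 0 appears only in M's list, so M = 0.
The 7 still-open variables together cover exactly {1, 2, 3, 4, 5, 6, 7} — 7 values for 7 variables — and 7 appears only in H's list, so H = 7.
The 6 still-open variables together cover exactly {1, 2, 3, 4, 5, 6} — 6 values for 6 variables — and 3 appears only in L's list, so L = 3.
Among the 5 still-open variables, 1 fits only F (and all 5 values in {1, 2, 4, 5, 6} must be used), so F = 1.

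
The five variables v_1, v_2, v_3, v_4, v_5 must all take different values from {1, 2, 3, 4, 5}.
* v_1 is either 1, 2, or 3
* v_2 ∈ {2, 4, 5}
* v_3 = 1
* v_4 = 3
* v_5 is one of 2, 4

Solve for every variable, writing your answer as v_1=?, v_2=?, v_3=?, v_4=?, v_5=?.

v_1=2, v_2=5, v_3=1, v_4=3, v_5=4

v_3 must be 1 (only option left). Strike 1 from v_1.
That leaves v_4 = 3. So v_1 can't be 3.
v_1 must be 2 (only option left). Eliminate 2 elsewhere: v_2, v_5.
That leaves v_5 = 4. So v_2 can't be 4.
v_2's domain is down to {5}, so v_2 = 5.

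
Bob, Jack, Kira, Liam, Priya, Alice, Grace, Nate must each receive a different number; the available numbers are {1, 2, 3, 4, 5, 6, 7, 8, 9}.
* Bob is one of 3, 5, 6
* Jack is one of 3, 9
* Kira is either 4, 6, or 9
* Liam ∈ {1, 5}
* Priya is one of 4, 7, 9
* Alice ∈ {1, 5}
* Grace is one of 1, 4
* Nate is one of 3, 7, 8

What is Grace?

4

The 8 variables draw from only 8 values {1, 3, 4, 5, 6, 7, 8, 9}, so each is used; only Nate can be 8, hence Nate = 8.
Among the 7 still-open variables, 7 fits only Priya (and all 7 values in {1, 3, 4, 5, 6, 7, 9} must be used), so Priya = 7.
The 2 variables Liam and Alice are confined to {1, 5}, which locks those values in; drop them from Bob, Grace.
So Grace = 4.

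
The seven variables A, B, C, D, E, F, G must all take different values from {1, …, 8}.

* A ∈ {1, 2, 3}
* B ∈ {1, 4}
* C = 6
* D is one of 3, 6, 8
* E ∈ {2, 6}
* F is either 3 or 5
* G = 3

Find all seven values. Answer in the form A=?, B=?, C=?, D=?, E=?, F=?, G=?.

A=1, B=4, C=6, D=8, E=2, F=5, G=3

C's domain is down to {6}, so C = 6. So D, E can't be 6.
That leaves E = 2. Eliminate 2 elsewhere: A.
G's domain is down to {3}, so G = 3. Strike 3 from A, D, F.
A must be 1 (only option left). Remove 1 from B.
That leaves B = 4.
D must be 8 (only option left).
F has just one choice, so F = 5.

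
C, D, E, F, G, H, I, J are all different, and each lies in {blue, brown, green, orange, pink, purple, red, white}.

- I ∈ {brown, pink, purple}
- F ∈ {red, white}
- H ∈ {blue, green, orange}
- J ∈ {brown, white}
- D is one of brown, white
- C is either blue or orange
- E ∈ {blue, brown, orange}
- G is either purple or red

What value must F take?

Among the 8 variables, green fits only H (and all 8 values in {blue, brown, green, orange, pink, purple, red, white} must be used), so H = green.
Among the 7 still-open variables, pink fits only I (and all 7 values in {blue, brown, orange, pink, purple, red, white} must be used), so I = pink.
Among the 6 still-open variables, purple fits only G (and all 6 values in {blue, brown, orange, purple, red, white} must be used), so G = purple.
The 5 still-open variables draw from only 5 values {blue, brown, orange, red, white}, so each is used; only F can be red, hence F = red.

red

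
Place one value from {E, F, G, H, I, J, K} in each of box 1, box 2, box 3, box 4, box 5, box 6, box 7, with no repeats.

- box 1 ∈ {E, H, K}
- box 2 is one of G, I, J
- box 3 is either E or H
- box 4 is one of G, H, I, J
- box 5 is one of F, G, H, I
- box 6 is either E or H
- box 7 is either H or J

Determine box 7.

The 7 variables together cover exactly {E, F, G, H, I, J, K} — 7 values for 7 variables — and F appears only in box 5's list, so box 5 = F.
The 6 still-open variables draw from only 6 values {E, G, H, I, J, K}, so each is used; only box 1 can be K, hence box 1 = K.
box 3 and box 6 between them cover only {E, H} — a naked pair. Remove those values from box 4, box 7.
So box 7 = J.

J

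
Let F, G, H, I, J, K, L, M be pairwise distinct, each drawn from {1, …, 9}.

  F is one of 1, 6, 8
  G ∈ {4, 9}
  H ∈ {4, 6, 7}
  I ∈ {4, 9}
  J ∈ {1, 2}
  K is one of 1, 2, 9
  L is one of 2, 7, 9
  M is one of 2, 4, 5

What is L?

7

Among the 8 variables, 5 fits only M (and all 8 values in {1, 2, 4, 5, 6, 7, 8, 9} must be used), so M = 5.
The 7 still-open variables together cover exactly {1, 2, 4, 6, 7, 8, 9} — 7 values for 7 variables — and 8 appears only in F's list, so F = 8.
The 6 still-open variables draw from only 6 values {1, 2, 4, 6, 7, 9}, so each is used; only H can be 6, hence H = 6.
Among the 5 still-open variables, 7 fits only L (and all 5 values in {1, 2, 4, 7, 9} must be used), so L = 7.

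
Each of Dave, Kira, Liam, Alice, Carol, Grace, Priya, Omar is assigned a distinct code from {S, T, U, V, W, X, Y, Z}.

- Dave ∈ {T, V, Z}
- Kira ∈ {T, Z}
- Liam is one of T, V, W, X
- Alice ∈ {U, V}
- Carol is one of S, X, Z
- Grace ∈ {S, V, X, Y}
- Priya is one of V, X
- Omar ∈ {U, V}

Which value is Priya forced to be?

X

Among the 8 variables, W fits only Liam (and all 8 values in {S, T, U, V, W, X, Y, Z} must be used), so Liam = W.
The 7 still-open variables together cover exactly {S, T, U, V, X, Y, Z} — 7 values for 7 variables — and Y appears only in Grace's list, so Grace = Y.
The 6 still-open variables together cover exactly {S, T, U, V, X, Z} — 6 values for 6 variables — and S appears only in Carol's list, so Carol = S.
The 5 still-open variables together cover exactly {T, U, V, X, Z} — 5 values for 5 variables — and X appears only in Priya's list, so Priya = X.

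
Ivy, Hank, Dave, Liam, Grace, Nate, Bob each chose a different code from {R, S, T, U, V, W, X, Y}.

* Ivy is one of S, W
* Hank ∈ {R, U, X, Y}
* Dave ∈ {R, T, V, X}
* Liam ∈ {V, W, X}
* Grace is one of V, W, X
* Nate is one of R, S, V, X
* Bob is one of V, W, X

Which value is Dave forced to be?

T

Liam, Grace, Bob between them cover only {V, W, X} — a naked triple. Remove those values from Ivy, Hank, Dave, Nate.
Ivy must be S (only option left). Eliminate S elsewhere: Nate.
Nate has just one choice, so Nate = R. So Hank, Dave can't be R.
So Dave = T.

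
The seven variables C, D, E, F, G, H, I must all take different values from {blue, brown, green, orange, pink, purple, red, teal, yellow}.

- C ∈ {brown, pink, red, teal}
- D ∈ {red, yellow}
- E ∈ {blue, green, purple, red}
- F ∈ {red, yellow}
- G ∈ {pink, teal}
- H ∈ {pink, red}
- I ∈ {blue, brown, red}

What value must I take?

D and F share exactly the 2 values {red, yellow}; by pigeonhole those values go to them, so strike red, yellow from C, E, H, I.
H must be pink (only option left). So C, G can't be pink.
G must be teal (only option left). So C can't be teal.
C has just one choice, so C = brown. Eliminate brown elsewhere: I.
So I = blue.

blue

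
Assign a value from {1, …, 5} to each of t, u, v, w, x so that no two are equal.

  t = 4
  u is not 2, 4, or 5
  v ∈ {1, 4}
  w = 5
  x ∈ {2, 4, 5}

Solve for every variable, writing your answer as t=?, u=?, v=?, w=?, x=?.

t=4, u=3, v=1, w=5, x=2

t's domain is down to {4}, so t = 4. Strike 4 from v, x.
v's domain is down to {1}, so v = 1. Strike 1 from u.
That leaves w = 5. Remove 5 from x.
x's domain is down to {2}, so x = 2.
u must be 3 (only option left).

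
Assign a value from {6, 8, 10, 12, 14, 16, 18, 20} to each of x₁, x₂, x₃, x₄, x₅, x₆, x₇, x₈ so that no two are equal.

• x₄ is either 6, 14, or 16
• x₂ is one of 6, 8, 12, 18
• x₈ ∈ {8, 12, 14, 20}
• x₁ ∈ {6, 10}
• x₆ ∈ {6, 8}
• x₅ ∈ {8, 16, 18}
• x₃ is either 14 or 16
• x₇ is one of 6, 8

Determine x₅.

The 8 variables draw from only 8 values {6, 8, 10, 12, 14, 16, 18, 20}, so each is used; only x₁ can be 10, hence x₁ = 10.
Among the 7 still-open variables, 20 fits only x₈ (and all 7 values in {6, 8, 12, 14, 16, 18, 20} must be used), so x₈ = 20.
The 6 still-open variables draw from only 6 values {6, 8, 12, 14, 16, 18}, so each is used; only x₂ can be 12, hence x₂ = 12.
The 5 still-open variables together cover exactly {6, 8, 14, 16, 18} — 5 values for 5 variables — and 18 appears only in x₅'s list, so x₅ = 18.

18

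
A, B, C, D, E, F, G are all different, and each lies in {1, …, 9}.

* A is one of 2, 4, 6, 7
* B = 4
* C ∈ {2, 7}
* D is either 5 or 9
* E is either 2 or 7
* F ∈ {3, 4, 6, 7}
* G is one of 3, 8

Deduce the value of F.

B has just one choice, so B = 4. Strike 4 from A, F.
C and E between them cover only {2, 7} — a naked pair. Remove those values from A, F.
A must be 6 (only option left). Eliminate 6 elsewhere: F.
So F = 3.

3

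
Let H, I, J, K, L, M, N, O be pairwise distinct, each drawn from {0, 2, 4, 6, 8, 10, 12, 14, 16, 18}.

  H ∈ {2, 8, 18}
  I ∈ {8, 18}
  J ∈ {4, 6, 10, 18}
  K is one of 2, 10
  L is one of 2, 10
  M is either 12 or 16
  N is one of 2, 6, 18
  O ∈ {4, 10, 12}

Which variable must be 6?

N

The 8 variables together cover exactly {2, 4, 6, 8, 10, 12, 16, 18} — 8 values for 8 variables — and 16 appears only in M's list, so M = 16.
The 7 still-open variables together cover exactly {2, 4, 6, 8, 10, 12, 18} — 7 values for 7 variables — and 12 appears only in O's list, so O = 12.
The 6 still-open variables together cover exactly {2, 4, 6, 8, 10, 18} — 6 values for 6 variables — and 4 appears only in J's list, so J = 4.
The 5 still-open variables draw from only 5 values {2, 6, 8, 10, 18}, so each is used; only N can be 6, hence N = 6.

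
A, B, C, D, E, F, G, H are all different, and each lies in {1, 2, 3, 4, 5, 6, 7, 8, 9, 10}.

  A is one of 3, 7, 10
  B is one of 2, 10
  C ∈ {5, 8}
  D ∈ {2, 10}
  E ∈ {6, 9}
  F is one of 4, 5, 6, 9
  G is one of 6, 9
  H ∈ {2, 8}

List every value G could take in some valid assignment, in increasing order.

B and D share exactly the 2 values {2, 10}; by pigeonhole those values go to them, so strike 2, 10 from A, H.
H's domain is down to {8}, so H = 8. So C can't be 8.
C must be 5 (only option left). So F can't be 5.
E and G between them cover only {6, 9} — a naked pair. Remove those values from F.
F must be 4 (only option left).
No further eliminations apply; G can still be any of 6, 9.

6, 9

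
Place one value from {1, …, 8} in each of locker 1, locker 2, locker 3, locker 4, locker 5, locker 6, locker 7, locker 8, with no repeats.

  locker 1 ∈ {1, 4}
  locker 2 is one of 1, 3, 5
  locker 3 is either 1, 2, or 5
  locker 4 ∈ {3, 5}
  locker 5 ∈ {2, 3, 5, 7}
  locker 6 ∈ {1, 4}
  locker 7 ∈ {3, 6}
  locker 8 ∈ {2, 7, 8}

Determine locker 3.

The 8 variables together cover exactly {1, 2, 3, 4, 5, 6, 7, 8} — 8 values for 8 variables — and 6 appears only in locker 7's list, so locker 7 = 6.
The 7 still-open variables together cover exactly {1, 2, 3, 4, 5, 7, 8} — 7 values for 7 variables — and 8 appears only in locker 8's list, so locker 8 = 8.
Among the 6 still-open variables, 7 fits only locker 5 (and all 6 values in {1, 2, 3, 4, 5, 7} must be used), so locker 5 = 7.
Among the 5 still-open variables, 2 fits only locker 3 (and all 5 values in {1, 2, 3, 4, 5} must be used), so locker 3 = 2.

2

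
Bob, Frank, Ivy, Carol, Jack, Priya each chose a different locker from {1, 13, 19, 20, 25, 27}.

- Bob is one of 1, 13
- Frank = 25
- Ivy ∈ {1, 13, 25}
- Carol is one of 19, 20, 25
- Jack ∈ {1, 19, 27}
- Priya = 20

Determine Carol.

19

Frank must be 25 (only option left). Strike 25 from Ivy, Carol.
Priya must be 20 (only option left). Strike 20 from Carol.
So Carol = 19.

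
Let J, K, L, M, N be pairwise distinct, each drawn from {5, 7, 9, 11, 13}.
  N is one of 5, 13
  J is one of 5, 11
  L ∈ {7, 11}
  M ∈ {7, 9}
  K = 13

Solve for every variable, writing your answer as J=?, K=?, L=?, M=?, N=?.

K's domain is down to {13}, so K = 13. Eliminate 13 elsewhere: N.
That leaves N = 5. So J can't be 5.
That leaves J = 11. Eliminate 11 elsewhere: L.
That leaves L = 7. Eliminate 7 elsewhere: M.
M must be 9 (only option left).

J=11, K=13, L=7, M=9, N=5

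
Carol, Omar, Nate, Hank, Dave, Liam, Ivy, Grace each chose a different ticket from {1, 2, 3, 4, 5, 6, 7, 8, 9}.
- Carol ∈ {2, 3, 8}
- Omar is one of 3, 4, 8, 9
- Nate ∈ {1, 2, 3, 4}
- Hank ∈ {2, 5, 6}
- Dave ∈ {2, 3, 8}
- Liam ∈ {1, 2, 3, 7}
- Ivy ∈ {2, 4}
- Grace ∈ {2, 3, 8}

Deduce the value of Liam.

7

Carol, Dave, Grace between them cover only {2, 3, 8} — a naked triple. Remove those values from Omar, Nate, Hank, Liam, Ivy.
Ivy's domain is down to {4}, so Ivy = 4. Remove 4 from Omar, Nate.
Omar's domain is down to {9}, so Omar = 9.
Nate must be 1 (only option left). So Liam can't be 1.
So Liam = 7.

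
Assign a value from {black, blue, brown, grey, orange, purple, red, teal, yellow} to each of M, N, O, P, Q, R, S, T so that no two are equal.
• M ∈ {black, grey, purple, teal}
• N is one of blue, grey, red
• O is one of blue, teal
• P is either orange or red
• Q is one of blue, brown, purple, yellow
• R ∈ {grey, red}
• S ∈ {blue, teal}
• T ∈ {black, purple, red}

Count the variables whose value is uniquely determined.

1

O and S between them cover only {blue, teal} — a naked pair. Remove those values from M, N, Q.
N and R between them cover only {grey, red} — a naked pair. Remove those values from M, P, T.
That leaves P = orange.
M and T between them cover only {black, purple} — a naked pair. Remove those values from Q.
Determined: P=orange. The other variables each still have more than one consistent value. That makes 1.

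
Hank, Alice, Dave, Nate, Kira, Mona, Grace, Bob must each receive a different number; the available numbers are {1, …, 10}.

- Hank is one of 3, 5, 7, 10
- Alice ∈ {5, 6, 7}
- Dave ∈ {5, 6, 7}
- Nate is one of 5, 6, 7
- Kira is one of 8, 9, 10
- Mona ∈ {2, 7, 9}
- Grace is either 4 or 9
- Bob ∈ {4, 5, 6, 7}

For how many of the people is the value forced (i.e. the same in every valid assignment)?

Alice, Dave, Nate share exactly the 3 values {5, 6, 7}; by pigeonhole those values go to them, so strike 5, 6, 7 from Hank, Mona, Bob.
That leaves Bob = 4. Strike 4 from Grace.
Grace has just one choice, so Grace = 9. Remove 9 from Kira, Mona.
That leaves Mona = 2.
Determined: Mona=2, Grace=9, Bob=4. The other people each still have more than one consistent value. That makes 3.

3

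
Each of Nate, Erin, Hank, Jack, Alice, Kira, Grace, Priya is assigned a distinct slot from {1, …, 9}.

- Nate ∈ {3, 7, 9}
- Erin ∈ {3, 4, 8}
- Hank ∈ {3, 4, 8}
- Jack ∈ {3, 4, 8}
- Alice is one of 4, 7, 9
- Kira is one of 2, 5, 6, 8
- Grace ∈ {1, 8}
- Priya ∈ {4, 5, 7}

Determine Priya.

Erin, Hank, Jack between them cover only {3, 4, 8} — a naked triple. Remove those values from Nate, Alice, Kira, Grace, Priya.
That leaves Grace = 1.
The 2 variables Nate and Alice are confined to {7, 9}, which locks those values in; drop them from Priya.
So Priya = 5.

5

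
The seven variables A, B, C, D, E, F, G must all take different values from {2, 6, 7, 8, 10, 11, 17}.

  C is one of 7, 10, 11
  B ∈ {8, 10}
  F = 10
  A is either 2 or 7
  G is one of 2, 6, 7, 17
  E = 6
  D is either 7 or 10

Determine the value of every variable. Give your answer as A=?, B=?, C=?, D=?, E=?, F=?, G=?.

A=2, B=8, C=11, D=7, E=6, F=10, G=17

E's domain is down to {6}, so E = 6. Strike 6 from G.
F has just one choice, so F = 10. Eliminate 10 elsewhere: B, C, D.
B must be 8 (only option left).
D has just one choice, so D = 7. Strike 7 from A, C, G.
That leaves A = 2. Eliminate 2 elsewhere: G.
C's domain is down to {11}, so C = 11.
G has just one choice, so G = 17.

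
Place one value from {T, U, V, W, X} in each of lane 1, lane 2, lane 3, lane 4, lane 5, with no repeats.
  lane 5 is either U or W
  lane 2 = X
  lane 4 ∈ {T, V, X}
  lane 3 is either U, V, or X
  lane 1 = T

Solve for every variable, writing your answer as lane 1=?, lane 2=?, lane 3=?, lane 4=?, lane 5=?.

lane 1 has just one choice, so lane 1 = T. Eliminate T elsewhere: lane 4.
lane 2 has just one choice, so lane 2 = X. Remove X from lane 3, lane 4.
lane 4 must be V (only option left). So lane 3 can't be V.
That leaves lane 3 = U. Eliminate U elsewhere: lane 5.
That leaves lane 5 = W.

lane 1=T, lane 2=X, lane 3=U, lane 4=V, lane 5=W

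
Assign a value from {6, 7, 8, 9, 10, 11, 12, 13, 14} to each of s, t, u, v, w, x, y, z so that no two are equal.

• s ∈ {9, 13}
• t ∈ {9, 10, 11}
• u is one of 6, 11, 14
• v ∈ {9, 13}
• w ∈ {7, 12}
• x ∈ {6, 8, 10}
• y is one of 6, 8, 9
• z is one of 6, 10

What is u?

14

The 2 variables s and v are confined to {9, 13}, which locks those values in; drop them from t, y.
The 3 variables x, y, z are confined to {6, 8, 10}, which locks those values in; drop them from t, u.
t's domain is down to {11}, so t = 11. So u can't be 11.
So u = 14.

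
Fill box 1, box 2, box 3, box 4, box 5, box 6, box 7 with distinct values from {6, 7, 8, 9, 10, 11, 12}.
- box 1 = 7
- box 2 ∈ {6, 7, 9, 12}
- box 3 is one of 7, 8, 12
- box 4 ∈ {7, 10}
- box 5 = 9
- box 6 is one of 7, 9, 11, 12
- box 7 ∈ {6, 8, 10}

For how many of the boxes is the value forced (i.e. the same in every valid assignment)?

box 1's domain is down to {7}, so box 1 = 7. Remove 7 from box 2, box 3, box 4, box 6.
That leaves box 4 = 10. Eliminate 10 elsewhere: box 7.
box 5 must be 9 (only option left). Remove 9 from box 2, box 6.
The 4 still-open variables together cover exactly {6, 8, 11, 12} — 4 values for 4 variables — and 11 appears only in box 6's list, so box 6 = 11.
Determined: box 1=7, box 4=10, box 5=9, box 6=11. The other boxes each still have more than one consistent value. That makes 4.

4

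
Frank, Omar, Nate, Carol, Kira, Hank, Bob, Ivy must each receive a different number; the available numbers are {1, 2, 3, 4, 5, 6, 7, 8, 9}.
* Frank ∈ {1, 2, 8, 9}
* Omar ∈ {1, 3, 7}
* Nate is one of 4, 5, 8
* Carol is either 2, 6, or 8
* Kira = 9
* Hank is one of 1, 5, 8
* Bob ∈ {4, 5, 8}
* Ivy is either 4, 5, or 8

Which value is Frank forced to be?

2

Kira must be 9 (only option left). Remove 9 from Frank.
Nate, Bob, Ivy between them cover only {4, 5, 8} — a naked triple. Remove those values from Frank, Carol, Hank.
Hank must be 1 (only option left). Remove 1 from Frank, Omar.
So Frank = 2.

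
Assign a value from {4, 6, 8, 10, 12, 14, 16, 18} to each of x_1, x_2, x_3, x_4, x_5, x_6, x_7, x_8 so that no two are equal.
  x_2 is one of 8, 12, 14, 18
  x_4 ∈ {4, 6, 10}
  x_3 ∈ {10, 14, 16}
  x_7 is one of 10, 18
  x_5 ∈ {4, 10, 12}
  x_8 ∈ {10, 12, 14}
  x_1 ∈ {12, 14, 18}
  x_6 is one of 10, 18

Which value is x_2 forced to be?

8

The 8 variables draw from only 8 values {4, 6, 8, 10, 12, 14, 16, 18}, so each is used; only x_4 can be 6, hence x_4 = 6.
Among the 7 still-open variables, 4 fits only x_5 (and all 7 values in {4, 8, 10, 12, 14, 16, 18} must be used), so x_5 = 4.
The 6 still-open variables draw from only 6 values {8, 10, 12, 14, 16, 18}, so each is used; only x_2 can be 8, hence x_2 = 8.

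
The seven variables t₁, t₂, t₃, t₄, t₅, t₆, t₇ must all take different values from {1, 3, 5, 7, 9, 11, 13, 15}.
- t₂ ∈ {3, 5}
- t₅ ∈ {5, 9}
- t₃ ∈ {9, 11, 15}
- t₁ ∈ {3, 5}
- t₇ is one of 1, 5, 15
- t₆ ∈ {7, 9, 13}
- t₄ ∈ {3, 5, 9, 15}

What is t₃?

11

t₁ and t₂ between them cover only {3, 5} — a naked pair. Remove those values from t₄, t₅, t₇.
That leaves t₅ = 9. Eliminate 9 elsewhere: t₃, t₄, t₆.
t₄ must be 15 (only option left). Strike 15 from t₃, t₇.
So t₃ = 11.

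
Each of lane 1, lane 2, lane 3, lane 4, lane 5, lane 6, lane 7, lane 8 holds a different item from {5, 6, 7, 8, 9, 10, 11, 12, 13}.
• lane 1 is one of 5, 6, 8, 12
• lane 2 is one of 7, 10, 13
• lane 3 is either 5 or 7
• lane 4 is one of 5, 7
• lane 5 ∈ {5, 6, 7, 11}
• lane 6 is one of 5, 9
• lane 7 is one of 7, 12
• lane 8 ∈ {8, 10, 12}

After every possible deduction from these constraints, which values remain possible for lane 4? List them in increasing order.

The 2 variables lane 3 and lane 4 are confined to {5, 7}, which locks those values in; drop them from lane 1, lane 2, lane 5, lane 6, lane 7.
lane 6 has just one choice, so lane 6 = 9.
lane 7 has just one choice, so lane 7 = 12. Remove 12 from lane 1, lane 8.
No further eliminations apply; lane 4 can still be any of 5, 7.

5, 7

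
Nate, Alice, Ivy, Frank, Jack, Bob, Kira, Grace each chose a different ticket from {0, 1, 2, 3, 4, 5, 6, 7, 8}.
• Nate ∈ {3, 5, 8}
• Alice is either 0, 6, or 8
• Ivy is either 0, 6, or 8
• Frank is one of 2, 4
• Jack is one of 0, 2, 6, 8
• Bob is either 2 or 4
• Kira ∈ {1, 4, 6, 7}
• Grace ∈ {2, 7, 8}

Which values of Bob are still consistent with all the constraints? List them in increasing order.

2, 4

Frank and Bob share exactly the 2 values {2, 4}; by pigeonhole those values go to them, so strike 2, 4 from Jack, Kira, Grace.
Alice, Ivy, Jack between them cover only {0, 6, 8} — a naked triple. Remove those values from Nate, Kira, Grace.
Grace has just one choice, so Grace = 7. Strike 7 from Kira.
Kira's domain is down to {1}, so Kira = 1.
No further eliminations apply; Bob can still be any of 2, 4.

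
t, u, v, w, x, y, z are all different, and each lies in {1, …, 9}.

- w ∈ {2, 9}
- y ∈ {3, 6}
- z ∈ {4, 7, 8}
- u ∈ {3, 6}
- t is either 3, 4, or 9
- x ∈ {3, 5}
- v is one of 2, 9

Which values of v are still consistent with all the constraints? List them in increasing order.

u and y between them cover only {3, 6} — a naked pair. Remove those values from t, x.
x's domain is down to {5}, so x = 5.
v and w between them cover only {2, 9} — a naked pair. Remove those values from t.
t's domain is down to {4}, so t = 4. Eliminate 4 elsewhere: z.
No further eliminations apply; v can still be any of 2, 9.

2, 9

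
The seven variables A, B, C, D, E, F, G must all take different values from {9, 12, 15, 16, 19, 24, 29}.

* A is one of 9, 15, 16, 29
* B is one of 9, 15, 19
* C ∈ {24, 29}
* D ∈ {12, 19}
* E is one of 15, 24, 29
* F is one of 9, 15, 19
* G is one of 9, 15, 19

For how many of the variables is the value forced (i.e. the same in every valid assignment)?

2

Among the 7 variables, 12 fits only D (and all 7 values in {9, 12, 15, 16, 19, 24, 29} must be used), so D = 12.
The 6 still-open variables draw from only 6 values {9, 15, 16, 19, 24, 29}, so each is used; only A can be 16, hence A = 16.
B, F, G between them cover only {9, 15, 19} — a naked triple. Remove those values from E.
Determined: A=16, D=12. The other variables each still have more than one consistent value. That makes 2.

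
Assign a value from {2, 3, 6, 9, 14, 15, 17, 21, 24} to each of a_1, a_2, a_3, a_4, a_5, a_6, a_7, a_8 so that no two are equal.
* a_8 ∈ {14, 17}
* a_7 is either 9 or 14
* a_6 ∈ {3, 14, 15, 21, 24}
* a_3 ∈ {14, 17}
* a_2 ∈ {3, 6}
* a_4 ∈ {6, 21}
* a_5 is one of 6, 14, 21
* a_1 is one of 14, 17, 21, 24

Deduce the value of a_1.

Among the 8 variables, 9 fits only a_7 (and all 8 values in {3, 6, 9, 14, 15, 17, 21, 24} must be used), so a_7 = 9.
The 7 still-open variables together cover exactly {3, 6, 14, 15, 17, 21, 24} — 7 values for 7 variables — and 15 appears only in a_6's list, so a_6 = 15.
Among the 6 still-open variables, 3 fits only a_2 (and all 6 values in {3, 6, 14, 17, 21, 24} must be used), so a_2 = 3.
The 5 still-open variables together cover exactly {6, 14, 17, 21, 24} — 5 values for 5 variables — and 24 appears only in a_1's list, so a_1 = 24.

24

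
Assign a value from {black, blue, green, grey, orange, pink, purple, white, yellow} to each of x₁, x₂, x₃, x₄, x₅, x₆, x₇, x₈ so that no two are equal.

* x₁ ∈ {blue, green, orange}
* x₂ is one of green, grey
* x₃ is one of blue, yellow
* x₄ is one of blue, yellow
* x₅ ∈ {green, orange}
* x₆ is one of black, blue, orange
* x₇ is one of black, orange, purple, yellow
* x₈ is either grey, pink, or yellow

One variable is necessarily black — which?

Among the 8 variables, pink fits only x₈ (and all 8 values in {black, blue, green, grey, orange, pink, purple, yellow} must be used), so x₈ = pink.
Among the 7 still-open variables, grey fits only x₂ (and all 7 values in {black, blue, green, grey, orange, purple, yellow} must be used), so x₂ = grey.
The 6 still-open variables draw from only 6 values {black, blue, green, orange, purple, yellow}, so each is used; only x₇ can be purple, hence x₇ = purple.
The 5 still-open variables draw from only 5 values {black, blue, green, orange, yellow}, so each is used; only x₆ can be black, hence x₆ = black.

x₆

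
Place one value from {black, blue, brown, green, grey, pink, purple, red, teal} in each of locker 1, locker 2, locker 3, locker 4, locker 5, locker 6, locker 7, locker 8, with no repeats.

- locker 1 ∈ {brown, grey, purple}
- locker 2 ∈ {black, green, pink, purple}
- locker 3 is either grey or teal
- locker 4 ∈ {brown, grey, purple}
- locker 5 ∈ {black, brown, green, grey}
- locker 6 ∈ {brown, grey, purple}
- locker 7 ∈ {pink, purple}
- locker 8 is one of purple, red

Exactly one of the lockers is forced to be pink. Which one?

Among the 8 variables, red fits only locker 8 (and all 8 values in {black, brown, green, grey, pink, purple, red, teal} must be used), so locker 8 = red.
Among the 7 still-open variables, teal fits only locker 3 (and all 7 values in {black, brown, green, grey, pink, purple, teal} must be used), so locker 3 = teal.
locker 1, locker 4, locker 6 share exactly the 3 values {brown, grey, purple}; by pigeonhole those values go to them, so strike brown, grey, purple from locker 2, locker 5, locker 7.
So pink goes to locker 7.

locker 7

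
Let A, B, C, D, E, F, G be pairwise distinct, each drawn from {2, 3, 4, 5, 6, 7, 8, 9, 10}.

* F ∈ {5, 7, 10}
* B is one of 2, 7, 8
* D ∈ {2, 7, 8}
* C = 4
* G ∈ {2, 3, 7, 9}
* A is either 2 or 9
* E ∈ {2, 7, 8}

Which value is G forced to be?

3

C must be 4 (only option left).
The 3 variables B, D, E are confined to {2, 7, 8}, which locks those values in; drop them from A, F, G.
A has just one choice, so A = 9. So G can't be 9.
So G = 3.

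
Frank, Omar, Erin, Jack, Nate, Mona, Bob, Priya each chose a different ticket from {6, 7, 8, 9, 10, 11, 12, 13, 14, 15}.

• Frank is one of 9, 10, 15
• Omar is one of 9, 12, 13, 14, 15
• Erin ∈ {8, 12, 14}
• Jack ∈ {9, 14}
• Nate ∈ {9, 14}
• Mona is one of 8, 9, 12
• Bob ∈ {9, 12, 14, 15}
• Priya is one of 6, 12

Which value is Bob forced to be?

Among the 8 variables, 6 fits only Priya (and all 8 values in {6, 8, 9, 10, 12, 13, 14, 15} must be used), so Priya = 6.
Among the 7 still-open variables, 10 fits only Frank (and all 7 values in {8, 9, 10, 12, 13, 14, 15} must be used), so Frank = 10.
The 6 still-open variables together cover exactly {8, 9, 12, 13, 14, 15} — 6 values for 6 variables — and 13 appears only in Omar's list, so Omar = 13.
The 5 still-open variables together cover exactly {8, 9, 12, 14, 15} — 5 values for 5 variables — and 15 appears only in Bob's list, so Bob = 15.

15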